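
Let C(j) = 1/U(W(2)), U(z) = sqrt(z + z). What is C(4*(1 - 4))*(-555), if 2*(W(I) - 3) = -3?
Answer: -185*sqrt(3) ≈ -320.43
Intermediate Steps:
W(I) = 3/2 (W(I) = 3 + (1/2)*(-3) = 3 - 3/2 = 3/2)
U(z) = sqrt(2)*sqrt(z) (U(z) = sqrt(2*z) = sqrt(2)*sqrt(z))
C(j) = sqrt(3)/3 (C(j) = 1/(sqrt(2)*sqrt(3/2)) = 1/(sqrt(2)*(sqrt(6)/2)) = 1/(sqrt(3)) = sqrt(3)/3)
C(4*(1 - 4))*(-555) = (sqrt(3)/3)*(-555) = -185*sqrt(3)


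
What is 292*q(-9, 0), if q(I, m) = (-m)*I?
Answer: 0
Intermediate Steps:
q(I, m) = -I*m
292*q(-9, 0) = 292*(-1*(-9)*0) = 292*0 = 0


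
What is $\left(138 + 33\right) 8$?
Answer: $1368$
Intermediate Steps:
$\left(138 + 33\right) 8 = 171 \cdot 8 = 1368$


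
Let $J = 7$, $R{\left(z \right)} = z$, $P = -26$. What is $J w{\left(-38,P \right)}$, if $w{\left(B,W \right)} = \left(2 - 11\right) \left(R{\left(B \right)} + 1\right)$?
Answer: $2331$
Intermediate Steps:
$w{\left(B,W \right)} = -9 - 9 B$ ($w{\left(B,W \right)} = \left(2 - 11\right) \left(B + 1\right) = - 9 \left(1 + B\right) = -9 - 9 B$)
$J w{\left(-38,P \right)} = 7 \left(-9 - -342\right) = 7 \left(-9 + 342\right) = 7 \cdot 333 = 2331$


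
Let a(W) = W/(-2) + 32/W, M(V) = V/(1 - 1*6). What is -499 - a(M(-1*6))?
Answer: -7876/15 ≈ -525.07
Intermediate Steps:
M(V) = -V/5 (M(V) = V/(1 - 6) = V/(-5) = V*(-1/5) = -V/5)
a(W) = 32/W - W/2 (a(W) = W*(-1/2) + 32/W = -W/2 + 32/W = 32/W - W/2)
-499 - a(M(-1*6)) = -499 - (32/((-(-1)*6/5)) - (-1)*(-1*6)/10) = -499 - (32/((-1/5*(-6))) - (-1)*(-6)/10) = -499 - (32/(6/5) - 1/2*6/5) = -499 - (32*(5/6) - 3/5) = -499 - (80/3 - 3/5) = -499 - 1*391/15 = -499 - 391/15 = -7876/15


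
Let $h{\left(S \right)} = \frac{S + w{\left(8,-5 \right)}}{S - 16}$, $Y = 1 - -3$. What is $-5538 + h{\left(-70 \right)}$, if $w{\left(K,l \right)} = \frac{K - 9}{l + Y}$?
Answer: $- \frac{476199}{86} \approx -5537.2$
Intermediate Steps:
$Y = 4$ ($Y = 1 + 3 = 4$)
$w{\left(K,l \right)} = \frac{-9 + K}{4 + l}$ ($w{\left(K,l \right)} = \frac{K - 9}{l + 4} = \frac{-9 + K}{4 + l}$)
$h{\left(S \right)} = \frac{1 + S}{-16 + S}$ ($h{\left(S \right)} = \frac{S + \frac{-9 + 8}{4 - 5}}{S - 16} = \frac{S + \frac{1}{-1} \left(-1\right)}{-16 + S} = \frac{S - -1}{-16 + S} = \frac{S + 1}{-16 + S} = \frac{1 + S}{-16 + S}$)
$-5538 + h{\left(-70 \right)} = -5538 + \frac{1 - 70}{-16 - 70} = -5538 + \frac{1}{-86} \left(-69\right) = -5538 - - \frac{69}{86} = -5538 + \frac{69}{86} = - \frac{476199}{86}$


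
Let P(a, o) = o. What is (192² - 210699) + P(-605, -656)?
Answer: -174491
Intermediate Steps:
(192² - 210699) + P(-605, -656) = (192² - 210699) - 656 = (36864 - 210699) - 656 = -173835 - 656 = -174491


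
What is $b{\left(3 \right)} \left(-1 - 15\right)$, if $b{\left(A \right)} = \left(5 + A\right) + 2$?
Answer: $-160$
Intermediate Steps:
$b{\left(A \right)} = 7 + A$
$b{\left(3 \right)} \left(-1 - 15\right) = \left(7 + 3\right) \left(-1 - 15\right) = 10 \left(-16\right) = -160$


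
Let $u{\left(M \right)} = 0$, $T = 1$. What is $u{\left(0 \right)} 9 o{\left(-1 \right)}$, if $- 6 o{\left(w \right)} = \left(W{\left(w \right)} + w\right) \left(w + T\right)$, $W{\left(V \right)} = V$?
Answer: $0$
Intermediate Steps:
$o{\left(w \right)} = - \frac{w \left(1 + w\right)}{3}$ ($o{\left(w \right)} = - \frac{\left(w + w\right) \left(w + 1\right)}{6} = - \frac{2 w \left(1 + w\right)}{6} = - \frac{w \left(1 + w\right)}{3}$)
$u{\left(0 \right)} 9 o{\left(-1 \right)} = 0 \cdot 9 \cdot \frac{1}{3} \left(-1\right) \left(-1 - -1\right) = 0 \cdot \frac{1}{3} \left(-1\right) \left(-1 + 1\right) = 0 \cdot \frac{1}{3} \left(-1\right) 0 = 0 \cdot 0 = 0$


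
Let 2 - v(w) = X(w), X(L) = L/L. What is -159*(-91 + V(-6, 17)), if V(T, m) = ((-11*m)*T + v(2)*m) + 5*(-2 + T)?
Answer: -160272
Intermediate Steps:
X(L) = 1
v(w) = 1 (v(w) = 2 - 1*1 = 2 - 1 = 1)
V(T, m) = -10 + m + 5*T - 11*T*m (V(T, m) = ((-11*m)*T + 1*m) + 5*(-2 + T) = (-11*T*m + m) + (-10 + 5*T) = (m - 11*T*m) + (-10 + 5*T) = -10 + m + 5*T - 11*T*m)
-159*(-91 + V(-6, 17)) = -159*(-91 + (-10 + 17 + 5*(-6) - 11*(-6)*17)) = -159*(-91 + (-10 + 17 - 30 + 1122)) = -159*(-91 + 1099) = -159*1008 = -160272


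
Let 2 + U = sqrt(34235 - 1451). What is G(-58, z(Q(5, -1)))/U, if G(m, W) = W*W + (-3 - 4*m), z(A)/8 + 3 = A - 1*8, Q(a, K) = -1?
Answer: 1889/3278 + 1889*sqrt(2049)/1639 ≈ 52.747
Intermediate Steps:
z(A) = -88 + 8*A (z(A) = -24 + 8*(A - 1*8) = -24 + 8*(A - 8) = -24 + 8*(-8 + A) = -24 + (-64 + 8*A) = -88 + 8*A)
U = -2 + 4*sqrt(2049) (U = -2 + sqrt(34235 - 1451) = -2 + sqrt(32784) = -2 + 4*sqrt(2049) ≈ 179.06)
G(m, W) = -3 + W**2 - 4*m (G(m, W) = W**2 + (-3 - 4*m) = -3 + W**2 - 4*m)
G(-58, z(Q(5, -1)))/U = (-3 + (-88 + 8*(-1))**2 - 4*(-58))/(-2 + 4*sqrt(2049)) = (-3 + (-88 - 8)**2 + 232)/(-2 + 4*sqrt(2049)) = (-3 + (-96)**2 + 232)/(-2 + 4*sqrt(2049)) = (-3 + 9216 + 232)/(-2 + 4*sqrt(2049)) = 9445/(-2 + 4*sqrt(2049))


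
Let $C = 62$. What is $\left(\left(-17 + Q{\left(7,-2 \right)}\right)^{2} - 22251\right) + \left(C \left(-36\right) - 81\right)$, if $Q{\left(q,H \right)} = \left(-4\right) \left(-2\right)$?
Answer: $-24483$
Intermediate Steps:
$Q{\left(q,H \right)} = 8$
$\left(\left(-17 + Q{\left(7,-2 \right)}\right)^{2} - 22251\right) + \left(C \left(-36\right) - 81\right) = \left(\left(-17 + 8\right)^{2} - 22251\right) + \left(62 \left(-36\right) - 81\right) = \left(\left(-9\right)^{2} - 22251\right) - 2313 = \left(81 - 22251\right) - 2313 = -22170 - 2313 = -24483$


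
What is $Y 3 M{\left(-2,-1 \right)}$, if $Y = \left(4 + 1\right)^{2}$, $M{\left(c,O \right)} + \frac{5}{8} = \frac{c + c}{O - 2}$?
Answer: $\frac{425}{8} \approx 53.125$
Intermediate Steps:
$M{\left(c,O \right)} = - \frac{5}{8} + \frac{2 c}{-2 + O}$ ($M{\left(c,O \right)} = - \frac{5}{8} + \frac{c + c}{O - 2} = - \frac{5}{8} + \frac{2 c}{-2 + O}$)
$Y = 25$ ($Y = 5^{2} = 25$)
$Y 3 M{\left(-2,-1 \right)} = 25 \cdot 3 \frac{10 - -5 + 16 \left(-2\right)}{8 \left(-2 - 1\right)} = 75 \frac{10 + 5 - 32}{8 \left(-3\right)} = 75 \cdot \frac{1}{8} \left(- \frac{1}{3}\right) \left(-17\right) = 75 \cdot \frac{17}{24} = \frac{425}{8}$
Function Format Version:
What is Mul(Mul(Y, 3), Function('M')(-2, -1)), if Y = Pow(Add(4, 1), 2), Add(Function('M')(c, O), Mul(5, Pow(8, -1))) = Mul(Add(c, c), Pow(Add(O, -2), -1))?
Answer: Rational(425, 8) ≈ 53.125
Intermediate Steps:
Function('M')(c, O) = Add(Rational(-5, 8), Mul(2, c, Pow(Add(-2, O), -1))) (Function('M')(c, O) = Add(Rational(-5, 8), Mul(Add(c, c), Pow(Add(O, -2), -1))) = Add(Rational(-5, 8), Mul(Mul(2, c), Pow(Add(-2, O), -1))) = Add(Rational(-5, 8), Mul(2, c, Pow(Add(-2, O), -1))))
Y = 25 (Y = Pow(5, 2) = 25)
Mul(Mul(Y, 3), Function('M')(-2, -1)) = Mul(Mul(25, 3), Mul(Rational(1, 8), Pow(Add(-2, -1), -1), Add(10, Mul(-5, -1), Mul(16, -2)))) = Mul(75, Mul(Rational(1, 8), Pow(-3, -1), Add(10, 5, -32))) = Mul(75, Mul(Rational(1, 8), Rational(-1, 3), -17)) = Mul(75, Rational(17, 24)) = Rational(425, 8)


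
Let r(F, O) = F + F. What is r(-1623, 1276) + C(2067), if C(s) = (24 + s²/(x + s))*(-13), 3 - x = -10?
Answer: -4841769/160 ≈ -30261.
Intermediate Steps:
x = 13 (x = 3 - 1*(-10) = 3 + 10 = 13)
r(F, O) = 2*F
C(s) = -312 - 13*s²/(13 + s) (C(s) = (24 + s²/(13 + s))*(-13) = -312 - 13*s²/(13 + s))
r(-1623, 1276) + C(2067) = 2*(-1623) + 13*(-312 - 1*2067² - 24*2067)/(13 + 2067) = -3246 + 13*(-312 - 1*4272489 - 49608)/2080 = -3246 + 13*(1/2080)*(-312 - 4272489 - 49608) = -3246 + 13*(1/2080)*(-4322409) = -3246 - 4322409/160 = -4841769/160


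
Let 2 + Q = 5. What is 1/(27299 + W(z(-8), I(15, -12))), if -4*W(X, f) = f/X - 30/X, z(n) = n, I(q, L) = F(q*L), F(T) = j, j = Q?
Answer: 32/873541 ≈ 3.6633e-5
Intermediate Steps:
Q = 3 (Q = -2 + 5 = 3)
j = 3
F(T) = 3
I(q, L) = 3
W(X, f) = 15/(2*X) - f/(4*X) (W(X, f) = -(f/X - 30/X)/4 = -(-30/X + f/X)/4 = 15/(2*X) - f/(4*X))
1/(27299 + W(z(-8), I(15, -12))) = 1/(27299 + (1/4)*(30 - 1*3)/(-8)) = 1/(27299 + (1/4)*(-1/8)*(30 - 3)) = 1/(27299 + (1/4)*(-1/8)*27) = 1/(27299 - 27/32) = 1/(873541/32) = 32/873541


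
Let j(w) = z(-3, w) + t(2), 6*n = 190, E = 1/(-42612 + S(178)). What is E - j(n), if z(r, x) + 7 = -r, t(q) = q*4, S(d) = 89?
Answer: -170093/42523 ≈ -4.0000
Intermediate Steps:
E = -1/42523 (E = 1/(-42612 + 89) = 1/(-42523) = -1/42523 ≈ -2.3517e-5)
t(q) = 4*q
z(r, x) = -7 - r
n = 95/3 (n = (1/6)*190 = 95/3 ≈ 31.667)
j(w) = 4 (j(w) = (-7 - 1*(-3)) + 4*2 = (-7 + 3) + 8 = -4 + 8 = 4)
E - j(n) = -1/42523 - 1*4 = -1/42523 - 4 = -170093/42523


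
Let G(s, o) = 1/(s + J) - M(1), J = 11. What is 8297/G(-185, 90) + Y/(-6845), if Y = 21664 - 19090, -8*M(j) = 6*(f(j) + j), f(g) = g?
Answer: 988130667/177970 ≈ 5552.2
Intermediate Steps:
M(j) = -3*j/2 (M(j) = -3*(j + j)/4 = -3*2*j/4 = -3*j/2)
Y = 2574
G(s, o) = 3/2 + 1/(11 + s) (G(s, o) = 1/(s + 11) - (-3)/2 = 1/(11 + s) - 1*(-3/2) = 1/(11 + s) + 3/2 = 3/2 + 1/(11 + s))
8297/G(-185, 90) + Y/(-6845) = 8297/(((35 + 3*(-185))/(2*(11 - 185)))) + 2574/(-6845) = 8297/(((½)*(35 - 555)/(-174))) + 2574*(-1/6845) = 8297/(((½)*(-1/174)*(-520))) - 2574/6845 = 8297/(130/87) - 2574/6845 = 8297*(87/130) - 2574/6845 = 721839/130 - 2574/6845 = 988130667/177970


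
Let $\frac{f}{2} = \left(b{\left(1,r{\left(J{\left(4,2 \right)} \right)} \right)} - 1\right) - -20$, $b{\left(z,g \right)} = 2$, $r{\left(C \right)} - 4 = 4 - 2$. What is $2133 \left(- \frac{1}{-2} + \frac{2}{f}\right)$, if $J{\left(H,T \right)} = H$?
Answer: $\frac{16353}{14} \approx 1168.1$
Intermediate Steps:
$r{\left(C \right)} = 6$ ($r{\left(C \right)} = 4 + \left(4 - 2\right) = 4 + 2 = 6$)
$f = 42$ ($f = 2 \left(\left(2 - 1\right) - -20\right) = 2 \left(\left(2 - 1\right) + 20\right) = 2 \left(1 + 20\right) = 2 \cdot 21 = 42$)
$2133 \left(- \frac{1}{-2} + \frac{2}{f}\right) = 2133 \left(- \frac{1}{-2} + \frac{2}{42}\right) = 2133 \left(\left(-1\right) \left(- \frac{1}{2}\right) + 2 \cdot \frac{1}{42}\right) = 2133 \left(\frac{1}{2} + \frac{1}{21}\right) = 2133 \cdot \frac{23}{42} = \frac{16353}{14}$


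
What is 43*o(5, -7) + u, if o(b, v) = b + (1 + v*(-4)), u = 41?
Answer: 1503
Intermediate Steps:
o(b, v) = 1 + b - 4*v (o(b, v) = b + (1 - 4*v) = 1 + b - 4*v)
43*o(5, -7) + u = 43*(1 + 5 - 4*(-7)) + 41 = 43*(1 + 5 + 28) + 41 = 43*34 + 41 = 1462 + 41 = 1503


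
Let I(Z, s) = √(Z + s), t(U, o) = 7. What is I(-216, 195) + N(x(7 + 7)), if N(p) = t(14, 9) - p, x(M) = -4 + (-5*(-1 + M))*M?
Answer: 921 + I*√21 ≈ 921.0 + 4.5826*I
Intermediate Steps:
x(M) = -4 + M*(5 - 5*M) (x(M) = -4 + (5 - 5*M)*M = -4 + M*(5 - 5*M))
N(p) = 7 - p
I(-216, 195) + N(x(7 + 7)) = √(-216 + 195) + (7 - (-4 - 5*(7 + 7)² + 5*(7 + 7))) = √(-21) + (7 - (-4 - 5*14² + 5*14)) = I*√21 + (7 - (-4 - 5*196 + 70)) = I*√21 + (7 - (-4 - 980 + 70)) = I*√21 + (7 - 1*(-914)) = I*√21 + (7 + 914) = I*√21 + 921 = 921 + I*√21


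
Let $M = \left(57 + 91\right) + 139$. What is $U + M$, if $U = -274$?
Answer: $13$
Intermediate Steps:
$M = 287$ ($M = 148 + 139 = 287$)
$U + M = -274 + 287 = 13$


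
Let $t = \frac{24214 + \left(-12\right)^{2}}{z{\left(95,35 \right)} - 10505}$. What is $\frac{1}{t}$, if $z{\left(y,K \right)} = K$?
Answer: $- \frac{5235}{12179} \approx -0.42984$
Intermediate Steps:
$t = - \frac{12179}{5235}$ ($t = \frac{24214 + \left(-12\right)^{2}}{35 - 10505} = \frac{24214 + 144}{-10470} = 24358 \left(- \frac{1}{10470}\right) = - \frac{12179}{5235} \approx -2.3265$)
$\frac{1}{t} = \frac{1}{- \frac{12179}{5235}} = - \frac{5235}{12179}$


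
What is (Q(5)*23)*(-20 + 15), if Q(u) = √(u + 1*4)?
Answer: -345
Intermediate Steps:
Q(u) = √(4 + u) (Q(u) = √(u + 4) = √(4 + u))
(Q(5)*23)*(-20 + 15) = (√(4 + 5)*23)*(-20 + 15) = (√9*23)*(-5) = (3*23)*(-5) = 69*(-5) = -345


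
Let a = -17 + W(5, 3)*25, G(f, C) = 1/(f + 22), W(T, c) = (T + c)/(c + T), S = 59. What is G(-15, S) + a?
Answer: 57/7 ≈ 8.1429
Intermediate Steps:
W(T, c) = 1 (W(T, c) = (T + c)/(T + c) = 1)
G(f, C) = 1/(22 + f)
a = 8 (a = -17 + 1*25 = -17 + 25 = 8)
G(-15, S) + a = 1/(22 - 15) + 8 = 1/7 + 8 = ⅐ + 8 = 57/7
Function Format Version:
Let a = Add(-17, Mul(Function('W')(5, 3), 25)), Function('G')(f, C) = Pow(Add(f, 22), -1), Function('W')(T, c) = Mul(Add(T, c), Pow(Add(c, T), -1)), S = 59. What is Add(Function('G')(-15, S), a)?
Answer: Rational(57, 7) ≈ 8.1429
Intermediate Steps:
Function('W')(T, c) = 1 (Function('W')(T, c) = Mul(Add(T, c), Pow(Add(T, c), -1)) = 1)
Function('G')(f, C) = Pow(Add(22, f), -1)
a = 8 (a = Add(-17, Mul(1, 25)) = Add(-17, 25) = 8)
Add(Function('G')(-15, S), a) = Add(Pow(Add(22, -15), -1), 8) = Add(Pow(7, -1), 8) = Add(Rational(1, 7), 8) = Rational(57, 7)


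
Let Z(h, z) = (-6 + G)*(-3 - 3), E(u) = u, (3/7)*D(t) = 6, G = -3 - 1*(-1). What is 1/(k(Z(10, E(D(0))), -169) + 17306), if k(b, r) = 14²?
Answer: 1/17502 ≈ 5.7136e-5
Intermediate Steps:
G = -2 (G = -3 + 1 = -2)
D(t) = 14 (D(t) = (7/3)*6 = 14)
Z(h, z) = 48 (Z(h, z) = (-6 - 2)*(-3 - 3) = -8*(-6) = 48)
k(b, r) = 196
1/(k(Z(10, E(D(0))), -169) + 17306) = 1/(196 + 17306) = 1/17502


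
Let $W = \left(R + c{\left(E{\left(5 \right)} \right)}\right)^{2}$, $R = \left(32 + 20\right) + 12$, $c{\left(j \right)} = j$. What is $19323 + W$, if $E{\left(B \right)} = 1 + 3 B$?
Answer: $25723$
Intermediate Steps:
$R = 64$ ($R = 52 + 12 = 64$)
$W = 6400$ ($W = \left(64 + \left(1 + 3 \cdot 5\right)\right)^{2} = \left(64 + \left(1 + 15\right)\right)^{2} = \left(64 + 16\right)^{2} = 80^{2} = 6400$)
$19323 + W = 19323 + 6400 = 25723$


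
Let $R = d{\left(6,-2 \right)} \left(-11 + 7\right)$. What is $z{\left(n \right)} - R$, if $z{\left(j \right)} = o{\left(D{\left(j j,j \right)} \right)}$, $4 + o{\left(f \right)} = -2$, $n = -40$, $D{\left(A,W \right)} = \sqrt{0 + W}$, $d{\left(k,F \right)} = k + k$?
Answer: $42$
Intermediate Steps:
$d{\left(k,F \right)} = 2 k$
$D{\left(A,W \right)} = \sqrt{W}$
$o{\left(f \right)} = -6$ ($o{\left(f \right)} = -4 - 2 = -6$)
$z{\left(j \right)} = -6$
$R = -48$ ($R = 2 \cdot 6 \left(-11 + 7\right) = 12 \left(-4\right) = -48$)
$z{\left(n \right)} - R = -6 - -48 = -6 + 48 = 42$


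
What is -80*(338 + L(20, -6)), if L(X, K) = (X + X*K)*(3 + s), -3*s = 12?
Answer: -35040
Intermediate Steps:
s = -4 (s = -⅓*12 = -4)
L(X, K) = -X - K*X (L(X, K) = (X + X*K)*(3 - 4) = (X + K*X)*(-1) = -X - K*X)
-80*(338 + L(20, -6)) = -80*(338 + 20*(-1 - 1*(-6))) = -80*(338 + 20*(-1 + 6)) = -80*(338 + 20*5) = -80*(338 + 100) = -80*438 = -35040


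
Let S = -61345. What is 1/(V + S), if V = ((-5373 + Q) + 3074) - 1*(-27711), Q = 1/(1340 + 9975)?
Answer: -11315/406581894 ≈ -2.7830e-5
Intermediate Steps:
Q = 1/11315 ≈ 8.8378e-5
V = 287536781/11315 (V = ((-5373 + 1/11315) + 3074) - 1*(-27711) = (-60795494/11315 + 3074) + 27711 = -26013184/11315 + 27711 = 287536781/11315 ≈ 25412.)
1/(V + S) = 1/(287536781/11315 - 61345) = 1/(-406581894/11315) = -11315/406581894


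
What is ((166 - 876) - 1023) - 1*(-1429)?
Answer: -304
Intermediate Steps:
((166 - 876) - 1023) - 1*(-1429) = (-710 - 1023) + 1429 = -1733 + 1429 = -304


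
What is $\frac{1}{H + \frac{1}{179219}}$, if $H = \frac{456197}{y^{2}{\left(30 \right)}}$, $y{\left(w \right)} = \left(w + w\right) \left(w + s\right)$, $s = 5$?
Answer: $\frac{112907970000}{11680511449} \approx 9.6664$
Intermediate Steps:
$y{\left(w \right)} = 2 w \left(5 + w\right)$ ($y{\left(w \right)} = \left(w + w\right) \left(w + 5\right) = 2 w \left(5 + w\right)$)
$H = \frac{65171}{630000}$ ($H = \frac{456197}{\left(2 \cdot 30 \left(5 + 30\right)\right)^{2}} = \frac{456197}{\left(2 \cdot 30 \cdot 35\right)^{2}} = \frac{456197}{2100^{2}} = \frac{456197}{4410000} = 456197 \cdot \frac{1}{4410000} = \frac{65171}{630000} \approx 0.10345$)
$\frac{1}{H + \frac{1}{179219}} = \frac{1}{\frac{65171}{630000} + \frac{1}{179219}} = \frac{1}{\frac{11680511449}{112907970000}} = \frac{112907970000}{11680511449}$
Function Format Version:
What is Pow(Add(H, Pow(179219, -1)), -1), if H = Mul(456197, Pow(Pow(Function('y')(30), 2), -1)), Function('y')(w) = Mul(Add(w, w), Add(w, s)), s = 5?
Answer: Rational(112907970000, 11680511449) ≈ 9.6664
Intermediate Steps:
Function('y')(w) = Mul(2, w, Add(5, w)) (Function('y')(w) = Mul(Add(w, w), Add(w, 5)) = Mul(Mul(2, w), Add(5, w)) = Mul(2, w, Add(5, w)))
H = Rational(65171, 630000) (H = Mul(456197, Pow(Pow(Mul(2, 30, Add(5, 30)), 2), -1)) = Mul(456197, Pow(Pow(Mul(2, 30, 35), 2), -1)) = Mul(456197, Pow(Pow(2100, 2), -1)) = Mul(456197, Pow(4410000, -1)) = Mul(456197, Rational(1, 4410000)) = Rational(65171, 630000) ≈ 0.10345)
Pow(Add(H, Pow(179219, -1)), -1) = Pow(Add(Rational(65171, 630000), Pow(179219, -1)), -1) = Pow(Add(Rational(65171, 630000), Rational(1, 179219)), -1) = Pow(Rational(11680511449, 112907970000), -1) = Rational(112907970000, 11680511449)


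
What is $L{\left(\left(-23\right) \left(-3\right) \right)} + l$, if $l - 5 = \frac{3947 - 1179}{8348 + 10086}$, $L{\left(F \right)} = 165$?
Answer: $\frac{1568274}{9217} \approx 170.15$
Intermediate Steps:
$l = \frac{47469}{9217}$ ($l = 5 + \frac{3947 - 1179}{8348 + 10086} = 5 + \frac{2768}{18434} = 5 + 2768 \cdot \frac{1}{18434} = 5 + \frac{1384}{9217} = \frac{47469}{9217} \approx 5.1502$)
$L{\left(\left(-23\right) \left(-3\right) \right)} + l = 165 + \frac{47469}{9217} = \frac{1568274}{9217}$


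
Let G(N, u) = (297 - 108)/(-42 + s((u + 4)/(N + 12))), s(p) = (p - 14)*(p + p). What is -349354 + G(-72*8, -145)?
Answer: -136598926/391 ≈ -3.4936e+5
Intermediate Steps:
s(p) = 2*p*(-14 + p) (s(p) = (-14 + p)*(2*p) = 2*p*(-14 + p))
G(N, u) = 189/(-42 + 2*(-14 + (4 + u)/(12 + N))*(4 + u)/(12 + N)) (G(N, u) = (297 - 108)/(-42 + 2*((u + 4)/(N + 12))*(-14 + (u + 4)/(N + 12))) = 189/(-42 + 2*((4 + u)/(12 + N))*(-14 + (4 + u)/(12 + N))) = 189/(-42 + 2*(-14 + (4 + u)/(12 + N))*(4 + u)/(12 + N)))
-349354 + G(-72*8, -145) = -349354 - 189*(12 - 72*8)**2/(42*(12 - 72*8)**2 + 2*(4 - 145)*(164 - 1*(-145) + 14*(-72*8))) = -349354 - 189*(12 - 576)**2/(42*(12 - 576)**2 + 2*(-141)*(164 + 145 + 14*(-576))) = -349354 - 189*(-564)**2/(42*(-564)**2 + 2*(-141)*(164 + 145 - 8064)) = -349354 - 189*318096/(42*318096 + 2*(-141)*(-7755)) = -349354 - 189*318096/(13360032 + 2186910) = -349354 - 189*318096/15546942 = -349354 - 189*318096*1/15546942 = -349354 - 1512/391 = -136598926/391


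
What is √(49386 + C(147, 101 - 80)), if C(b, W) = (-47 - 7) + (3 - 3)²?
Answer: 2*√12333 ≈ 222.11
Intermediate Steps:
C(b, W) = -54 (C(b, W) = -54 + 0² = -54 + 0 = -54)
√(49386 + C(147, 101 - 80)) = √(49386 - 54) = √49332 = 2*√12333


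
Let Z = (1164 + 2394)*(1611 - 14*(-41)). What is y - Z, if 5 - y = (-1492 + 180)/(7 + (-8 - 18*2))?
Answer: -287647637/37 ≈ -7.7743e+6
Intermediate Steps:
Z = 7774230 (Z = 3558*(1611 + 574) = 3558*2185 = 7774230)
y = -1127/37 (y = 5 - (-1492 + 180)/(7 + (-8 - 18*2)) = 5 - (-1312)/(7 + (-8 - 36)) = 5 - (-1312)/(7 - 44) = 5 - (-1312)/(-37) = 5 - (-1312)*(-1)/37 = 5 - 1*1312/37 = 5 - 1312/37 = -1127/37 ≈ -30.459)
y - Z = -1127/37 - 1*7774230 = -1127/37 - 7774230 = -287647637/37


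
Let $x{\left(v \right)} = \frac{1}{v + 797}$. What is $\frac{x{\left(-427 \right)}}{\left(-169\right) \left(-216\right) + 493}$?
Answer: $\frac{1}{13688890} \approx 7.3052 \cdot 10^{-8}$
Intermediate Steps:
$x{\left(v \right)} = \frac{1}{797 + v}$
$\frac{x{\left(-427 \right)}}{\left(-169\right) \left(-216\right) + 493} = \frac{1}{\left(797 - 427\right) \left(\left(-169\right) \left(-216\right) + 493\right)} = \frac{1}{370 \left(36504 + 493\right)} = \frac{1}{370 \cdot 36997} = \frac{1}{370} \cdot \frac{1}{36997} = \frac{1}{13688890}$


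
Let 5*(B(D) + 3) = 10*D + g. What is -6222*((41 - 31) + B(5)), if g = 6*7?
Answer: -790194/5 ≈ -1.5804e+5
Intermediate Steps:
g = 42
B(D) = 27/5 + 2*D (B(D) = -3 + (10*D + 42)/5 = -3 + (42 + 10*D)/5 = -3 + (42/5 + 2*D) = 27/5 + 2*D)
-6222*((41 - 31) + B(5)) = -6222*((41 - 31) + (27/5 + 2*5)) = -6222*(10 + (27/5 + 10)) = -6222*(10 + 77/5) = -6222*127/5 = -790194/5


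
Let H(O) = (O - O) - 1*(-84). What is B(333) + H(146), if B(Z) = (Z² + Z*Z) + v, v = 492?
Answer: 222354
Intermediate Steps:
B(Z) = 492 + 2*Z² (B(Z) = (Z² + Z*Z) + 492 = (Z² + Z²) + 492 = 2*Z² + 492 = 492 + 2*Z²)
H(O) = 84 (H(O) = 0 + 84 = 84)
B(333) + H(146) = (492 + 2*333²) + 84 = (492 + 2*110889) + 84 = (492 + 221778) + 84 = 222270 + 84 = 222354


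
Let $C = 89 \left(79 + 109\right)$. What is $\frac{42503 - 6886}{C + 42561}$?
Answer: $\frac{35617}{59293} \approx 0.60069$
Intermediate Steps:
$C = 16732$ ($C = 89 \cdot 188 = 16732$)
$\frac{42503 - 6886}{C + 42561} = \frac{42503 - 6886}{16732 + 42561} = \frac{35617}{59293}$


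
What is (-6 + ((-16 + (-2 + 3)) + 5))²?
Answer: 256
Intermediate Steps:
(-6 + ((-16 + (-2 + 3)) + 5))² = (-6 + ((-16 + 1) + 5))² = (-6 + (-15 + 5))² = (-6 - 10)² = (-16)² = 256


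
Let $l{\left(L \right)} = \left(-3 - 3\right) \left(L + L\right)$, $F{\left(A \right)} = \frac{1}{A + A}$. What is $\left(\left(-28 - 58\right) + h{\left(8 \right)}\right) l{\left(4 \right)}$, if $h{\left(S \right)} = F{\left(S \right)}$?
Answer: $4125$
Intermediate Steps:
$F{\left(A \right)} = \frac{1}{2 A}$
$l{\left(L \right)} = - 12 L$ ($l{\left(L \right)} = - 6 \cdot 2 L = - 12 L$)
$h{\left(S \right)} = \frac{1}{2 S}$
$\left(\left(-28 - 58\right) + h{\left(8 \right)}\right) l{\left(4 \right)} = \left(\left(-28 - 58\right) + \frac{1}{2 \cdot 8}\right) \left(\left(-12\right) 4\right) = \left(\left(-28 - 58\right) + \frac{1}{2} \cdot \frac{1}{8}\right) \left(-48\right) = \left(-86 + \frac{1}{16}\right) \left(-48\right) = \left(- \frac{1375}{16}\right) \left(-48\right) = 4125$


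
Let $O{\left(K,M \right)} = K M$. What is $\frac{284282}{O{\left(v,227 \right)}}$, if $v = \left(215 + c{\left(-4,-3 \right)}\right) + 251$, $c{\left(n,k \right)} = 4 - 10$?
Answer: $\frac{142141}{52210} \approx 2.7225$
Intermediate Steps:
$c{\left(n,k \right)} = -6$ ($c{\left(n,k \right)} = 4 - 10 = -6$)
$v = 460$ ($v = \left(215 - 6\right) + 251 = 209 + 251 = 460$)
$\frac{284282}{O{\left(v,227 \right)}} = \frac{284282}{460 \cdot 227} = \frac{284282}{104420} = 284282 \cdot \frac{1}{104420} = \frac{142141}{52210}$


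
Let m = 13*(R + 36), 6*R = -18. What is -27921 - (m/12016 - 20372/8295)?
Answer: -2782720783723/99672720 ≈ -27919.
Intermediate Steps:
R = -3 (R = (⅙)*(-18) = -3)
m = 429 (m = 13*(-3 + 36) = 13*33 = 429)
-27921 - (m/12016 - 20372/8295) = -27921 - (429/12016 - 20372/8295) = -27921 - 1*(-241231397/99672720) = -27921 + 241231397/99672720 = -2782720783723/99672720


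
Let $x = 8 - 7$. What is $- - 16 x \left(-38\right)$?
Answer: $-608$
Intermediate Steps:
$x = 1$
$- - 16 x \left(-38\right) = - \left(-16\right) 1 \left(-38\right) = - \left(-16\right) \left(-38\right) = \left(-1\right) 608 = -608$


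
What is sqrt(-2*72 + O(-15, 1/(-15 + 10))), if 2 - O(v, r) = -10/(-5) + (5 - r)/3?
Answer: I*sqrt(32790)/15 ≈ 12.072*I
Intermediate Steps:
O(v, r) = -5/3 + r/3 (O(v, r) = 2 - (-10/(-5) + (5 - r)/3) = 2 - (-10*(-1/5) + (5 - r)*(1/3)) = 2 - (2 + (5/3 - r/3)) = 2 - (11/3 - r/3) = 2 + (-11/3 + r/3) = -5/3 + r/3)
sqrt(-2*72 + O(-15, 1/(-15 + 10))) = sqrt(-2*72 + (-5/3 + 1/(3*(-15 + 10)))) = sqrt(-144 + (-5/3 + (1/3)/(-5))) = sqrt(-144 + (-5/3 + (1/3)*(-1/5))) = sqrt(-144 + (-5/3 - 1/15)) = sqrt(-144 - 26/15) = sqrt(-2186/15) = I*sqrt(32790)/15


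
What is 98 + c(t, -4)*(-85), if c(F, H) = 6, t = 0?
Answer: -412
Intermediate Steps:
98 + c(t, -4)*(-85) = 98 + 6*(-85) = 98 - 510 = -412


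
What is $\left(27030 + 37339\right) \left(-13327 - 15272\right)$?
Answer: $-1840889031$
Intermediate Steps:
$\left(27030 + 37339\right) \left(-13327 - 15272\right) = 64369 \left(-28599\right) = -1840889031$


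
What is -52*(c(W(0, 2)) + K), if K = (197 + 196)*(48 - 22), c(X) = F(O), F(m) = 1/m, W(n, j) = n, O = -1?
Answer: -531284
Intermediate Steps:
c(X) = -1 (c(X) = 1/(-1) = -1)
K = 10218 (K = 393*26 = 10218)
-52*(c(W(0, 2)) + K) = -52*(-1 + 10218) = -52*10217 = -531284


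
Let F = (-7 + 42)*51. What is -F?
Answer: -1785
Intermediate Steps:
F = 1785 (F = 35*51 = 1785)
-F = -1*1785 = -1785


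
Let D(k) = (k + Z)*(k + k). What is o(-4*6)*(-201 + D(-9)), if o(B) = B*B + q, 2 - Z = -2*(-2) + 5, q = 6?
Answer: 50634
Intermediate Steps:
Z = -7 (Z = 2 - (-2*(-2) + 5) = 2 - (4 + 5) = 2 - 1*9 = 2 - 9 = -7)
D(k) = 2*k*(-7 + k) (D(k) = (k - 7)*(k + k) = (-7 + k)*(2*k) = 2*k*(-7 + k))
o(B) = 6 + B**2 (o(B) = B*B + 6 = B**2 + 6 = 6 + B**2)
o(-4*6)*(-201 + D(-9)) = (6 + (-4*6)**2)*(-201 + 2*(-9)*(-7 - 9)) = (6 + (-24)**2)*(-201 + 2*(-9)*(-16)) = (6 + 576)*(-201 + 288) = 582*87 = 50634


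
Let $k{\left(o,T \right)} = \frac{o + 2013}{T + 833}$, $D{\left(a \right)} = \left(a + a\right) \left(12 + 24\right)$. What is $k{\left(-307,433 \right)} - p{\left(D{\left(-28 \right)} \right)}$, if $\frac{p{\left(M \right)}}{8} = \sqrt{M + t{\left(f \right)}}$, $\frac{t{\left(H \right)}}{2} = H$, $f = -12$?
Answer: $\frac{853}{633} - 16 i \sqrt{510} \approx 1.3476 - 361.33 i$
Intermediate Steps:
$t{\left(H \right)} = 2 H$
$D{\left(a \right)} = 72 a$ ($D{\left(a \right)} = 2 a 36 = 72 a$)
$p{\left(M \right)} = 8 \sqrt{-24 + M}$ ($p{\left(M \right)} = 8 \sqrt{M + 2 \left(-12\right)} = 8 \sqrt{M - 24} = 8 \sqrt{-24 + M}$)
$k{\left(o,T \right)} = \frac{2013 + o}{833 + T}$
$k{\left(-307,433 \right)} - p{\left(D{\left(-28 \right)} \right)} = \frac{2013 - 307}{833 + 433} - 8 \sqrt{-24 + 72 \left(-28\right)} = \frac{1}{1266} \cdot 1706 - 8 \sqrt{-24 - 2016} = \frac{1}{1266} \cdot 1706 - 8 \sqrt{-2040} = \frac{853}{633} - 8 \cdot 2 i \sqrt{510} = \frac{853}{633} - 16 i \sqrt{510}$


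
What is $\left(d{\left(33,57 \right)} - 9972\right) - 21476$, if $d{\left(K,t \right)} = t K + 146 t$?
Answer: $-21245$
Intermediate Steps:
$d{\left(K,t \right)} = 146 t + K t$ ($d{\left(K,t \right)} = K t + 146 t = 146 t + K t$)
$\left(d{\left(33,57 \right)} - 9972\right) - 21476 = \left(57 \left(146 + 33\right) - 9972\right) - 21476 = \left(57 \cdot 179 - 9972\right) - 21476 = \left(10203 - 9972\right) - 21476 = 231 - 21476 = -21245$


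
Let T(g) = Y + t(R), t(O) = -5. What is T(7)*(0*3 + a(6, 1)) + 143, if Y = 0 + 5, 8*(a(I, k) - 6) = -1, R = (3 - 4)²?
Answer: 143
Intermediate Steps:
R = 1 (R = (-1)² = 1)
a(I, k) = 47/8 (a(I, k) = 6 + (⅛)*(-1) = 6 - ⅛ = 47/8)
Y = 5
T(g) = 0 (T(g) = 5 - 5 = 0)
T(7)*(0*3 + a(6, 1)) + 143 = 0*(0*3 + 47/8) + 143 = 0*(0 + 47/8) + 143 = 0*(47/8) + 143 = 0 + 143 = 143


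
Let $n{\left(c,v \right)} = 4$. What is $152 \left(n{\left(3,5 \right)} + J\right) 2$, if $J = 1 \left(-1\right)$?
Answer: $912$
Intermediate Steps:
$J = -1$
$152 \left(n{\left(3,5 \right)} + J\right) 2 = 152 \left(4 - 1\right) 2 = 152 \cdot 3 \cdot 2 = 152 \cdot 6 = 912$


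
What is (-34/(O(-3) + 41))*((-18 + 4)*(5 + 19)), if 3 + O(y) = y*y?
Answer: 11424/47 ≈ 243.06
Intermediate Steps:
O(y) = -3 + y² (O(y) = -3 + y*y = -3 + y²)
(-34/(O(-3) + 41))*((-18 + 4)*(5 + 19)) = (-34/((-3 + (-3)²) + 41))*((-18 + 4)*(5 + 19)) = (-34/((-3 + 9) + 41))*(-14*24) = -34/(6 + 41)*(-336) = -34/47*(-336) = 11424/47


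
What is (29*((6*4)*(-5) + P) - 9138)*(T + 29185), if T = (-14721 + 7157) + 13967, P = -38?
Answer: -488267360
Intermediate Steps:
T = 6403 (T = -7564 + 13967 = 6403)
(29*((6*4)*(-5) + P) - 9138)*(T + 29185) = (29*((6*4)*(-5) - 38) - 9138)*(6403 + 29185) = (29*(24*(-5) - 38) - 9138)*35588 = (29*(-120 - 38) - 9138)*35588 = (29*(-158) - 9138)*35588 = (-4582 - 9138)*35588 = -13720*35588 = -488267360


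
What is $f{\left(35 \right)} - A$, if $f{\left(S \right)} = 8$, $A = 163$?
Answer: $-155$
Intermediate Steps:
$f{\left(35 \right)} - A = 8 - 163 = -155$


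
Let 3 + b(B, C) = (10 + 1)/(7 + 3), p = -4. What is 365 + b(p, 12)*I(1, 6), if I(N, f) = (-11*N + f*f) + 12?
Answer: 2947/10 ≈ 294.70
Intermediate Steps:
b(B, C) = -19/10 (b(B, C) = -3 + (10 + 1)/(7 + 3) = -3 + 11/10 = -19/10)
I(N, f) = 12 + f**2 - 11*N (I(N, f) = (-11*N + f**2) + 12 = (f**2 - 11*N) + 12 = 12 + f**2 - 11*N)
365 + b(p, 12)*I(1, 6) = 365 - 19*(12 + 6**2 - 11*1)/10 = 365 - 19*(12 + 36 - 11)/10 = 365 - 19/10*37 = 365 - 703/10 = 2947/10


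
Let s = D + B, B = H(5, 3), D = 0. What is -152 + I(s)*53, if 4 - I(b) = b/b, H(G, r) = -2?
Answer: 7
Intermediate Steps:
B = -2
s = -2 (s = 0 - 2 = -2)
I(b) = 3 (I(b) = 4 - b/b = 4 - 1*1 = 4 - 1 = 3)
-152 + I(s)*53 = -152 + 3*53 = -152 + 159 = 7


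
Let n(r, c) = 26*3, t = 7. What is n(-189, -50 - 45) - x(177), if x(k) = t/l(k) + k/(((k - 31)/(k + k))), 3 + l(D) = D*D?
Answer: -803042521/2286798 ≈ -351.16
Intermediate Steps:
l(D) = -3 + D**2 (l(D) = -3 + D*D = -3 + D**2)
n(r, c) = 78
x(k) = 7/(-3 + k**2) + 2*k**2/(-31 + k) (x(k) = 7/(-3 + k**2) + k/(((k - 31)/(k + k))) = 7/(-3 + k**2) + k/(((-31 + k)/((2*k)))) = 7/(-3 + k**2) + k/(((-31 + k)*(1/(2*k)))) = 7/(-3 + k**2) + k/(((-31 + k)/(2*k))) = 7/(-3 + k**2) + k*(2*k/(-31 + k)) = 7/(-3 + k**2) + 2*k**2/(-31 + k))
n(-189, -50 - 45) - x(177) = 78 - (-217 + 7*177 + 2*177**2*(-3 + 177**2))/((-31 + 177)*(-3 + 177**2)) = 78 - (-217 + 1239 + 2*31329*(-3 + 31329))/(146*(-3 + 31329)) = 78 - (-217 + 1239 + 2*31329*31326)/(146*31326) = 78 - (-217 + 1239 + 1962824508)/(146*31326) = 78 - 1962825530/(146*31326) = 78 - 1*981412765/2286798 = 78 - 981412765/2286798 = -803042521/2286798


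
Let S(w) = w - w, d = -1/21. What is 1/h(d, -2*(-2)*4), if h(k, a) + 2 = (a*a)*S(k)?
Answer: -1/2 ≈ -0.50000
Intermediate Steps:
d = -1/21 (d = -1*1/21 = -1/21 ≈ -0.047619)
S(w) = 0
h(k, a) = -2 (h(k, a) = -2 + (a*a)*0 = -2 + a**2*0 = -2 + 0 = -2)
1/h(d, -2*(-2)*4) = 1/(-2) = -1/2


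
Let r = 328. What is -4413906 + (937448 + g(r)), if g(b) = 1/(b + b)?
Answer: -2280556447/656 ≈ -3.4765e+6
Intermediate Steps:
g(b) = 1/(2*b)
-4413906 + (937448 + g(r)) = -4413906 + (937448 + (½)/328) = -4413906 + (937448 + (½)*(1/328)) = -4413906 + (937448 + 1/656) = -4413906 + 614965889/656 = -2280556447/656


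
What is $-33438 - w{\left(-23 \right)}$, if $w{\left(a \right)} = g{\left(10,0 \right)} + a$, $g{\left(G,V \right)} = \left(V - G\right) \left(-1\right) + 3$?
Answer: $-33428$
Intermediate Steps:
$g{\left(G,V \right)} = 3 + G - V$ ($g{\left(G,V \right)} = \left(G - V\right) + 3 = 3 + G - V$)
$w{\left(a \right)} = 13 + a$ ($w{\left(a \right)} = \left(3 + 10 - 0\right) + a = \left(3 + 10 + 0\right) + a = 13 + a$)
$-33438 - w{\left(-23 \right)} = -33438 - \left(13 - 23\right) = -33438 - -10 = -33438 + 10 = -33428$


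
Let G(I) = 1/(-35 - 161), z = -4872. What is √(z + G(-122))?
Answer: I*√954913/14 ≈ 69.8*I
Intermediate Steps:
G(I) = -1/196 (G(I) = 1/(-196) = -1/196)
√(z + G(-122)) = √(-4872 - 1/196) = √(-954913/196) = I*√954913/14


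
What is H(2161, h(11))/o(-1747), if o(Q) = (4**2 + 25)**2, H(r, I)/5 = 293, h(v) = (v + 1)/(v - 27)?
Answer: 1465/1681 ≈ 0.87150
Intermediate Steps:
h(v) = (1 + v)/(-27 + v)
H(r, I) = 1465 (H(r, I) = 5*293 = 1465)
o(Q) = 1681 (o(Q) = (16 + 25)**2 = 41**2 = 1681)
H(2161, h(11))/o(-1747) = 1465/1681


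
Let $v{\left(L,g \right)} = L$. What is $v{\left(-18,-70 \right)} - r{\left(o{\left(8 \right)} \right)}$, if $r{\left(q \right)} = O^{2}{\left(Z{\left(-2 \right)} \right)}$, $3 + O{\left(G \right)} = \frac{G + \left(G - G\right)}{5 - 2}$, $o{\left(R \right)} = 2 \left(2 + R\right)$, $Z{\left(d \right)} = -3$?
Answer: $-34$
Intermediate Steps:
$o{\left(R \right)} = 4 + 2 R$
$O{\left(G \right)} = -3 + \frac{G}{3}$ ($O{\left(G \right)} = -3 + \frac{G + \left(G - G\right)}{5 - 2} = -3 + \frac{G + 0}{3} = -3 + G \frac{1}{3} = -3 + \frac{G}{3}$)
$r{\left(q \right)} = 16$ ($r{\left(q \right)} = \left(-3 + \frac{1}{3} \left(-3\right)\right)^{2} = \left(-3 - 1\right)^{2} = \left(-4\right)^{2} = 16$)
$v{\left(-18,-70 \right)} - r{\left(o{\left(8 \right)} \right)} = -18 - 16 = -34$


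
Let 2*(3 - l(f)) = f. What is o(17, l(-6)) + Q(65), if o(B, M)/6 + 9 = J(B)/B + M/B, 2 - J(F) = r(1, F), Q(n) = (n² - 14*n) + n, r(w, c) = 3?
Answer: 56572/17 ≈ 3327.8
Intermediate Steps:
l(f) = 3 - f/2
Q(n) = n² - 13*n
J(F) = -1 (J(F) = 2 - 1*3 = 2 - 3 = -1)
o(B, M) = -54 - 6/B + 6*M/B (o(B, M) = -54 + 6*(-1/B + M/B) = -54 + (-6/B + 6*M/B) = -54 - 6/B + 6*M/B)
o(17, l(-6)) + Q(65) = 6*(-1 + (3 - ½*(-6)) - 9*17)/17 + 65*(-13 + 65) = 6*(1/17)*(-1 + (3 + 3) - 153) + 65*52 = 6*(1/17)*(-1 + 6 - 153) + 3380 = 6*(1/17)*(-148) + 3380 = -888/17 + 3380 = 56572/17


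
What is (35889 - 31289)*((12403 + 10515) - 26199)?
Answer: -15092600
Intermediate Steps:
(35889 - 31289)*((12403 + 10515) - 26199) = 4600*(22918 - 26199) = 4600*(-3281) = -15092600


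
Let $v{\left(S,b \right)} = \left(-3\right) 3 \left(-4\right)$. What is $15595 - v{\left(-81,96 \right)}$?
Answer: $15559$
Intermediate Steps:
$v{\left(S,b \right)} = 36$ ($v{\left(S,b \right)} = \left(-9\right) \left(-4\right) = 36$)
$15595 - v{\left(-81,96 \right)} = 15595 - 36 = 15559$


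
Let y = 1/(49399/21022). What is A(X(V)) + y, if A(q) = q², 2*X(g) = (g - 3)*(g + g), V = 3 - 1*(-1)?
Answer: 811406/49399 ≈ 16.426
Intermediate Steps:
V = 4 (V = 3 + 1 = 4)
X(g) = g*(-3 + g) (X(g) = ((g - 3)*(g + g))/2 = ((-3 + g)*(2*g))/2 = (2*g*(-3 + g))/2 = g*(-3 + g))
y = 21022/49399 (y = 1/(49399*(1/21022)) = 1/(49399/21022) = 21022/49399 ≈ 0.42556)
A(X(V)) + y = (4*(-3 + 4))² + 21022/49399 = (4*1)² + 21022/49399 = 4² + 21022/49399 = 16 + 21022/49399 = 811406/49399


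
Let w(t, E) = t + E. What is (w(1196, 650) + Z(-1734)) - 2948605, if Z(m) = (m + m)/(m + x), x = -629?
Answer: -409599297/139 ≈ -2.9468e+6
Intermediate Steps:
Z(m) = 2*m/(-629 + m) (Z(m) = (m + m)/(m - 629) = (2*m)/(-629 + m) = 2*m/(-629 + m))
w(t, E) = E + t
(w(1196, 650) + Z(-1734)) - 2948605 = ((650 + 1196) + 2*(-1734)/(-629 - 1734)) - 2948605 = (1846 + 2*(-1734)/(-2363)) - 2948605 = (1846 + 2*(-1734)*(-1/2363)) - 2948605 = (1846 + 204/139) - 2948605 = 256798/139 - 2948605 = -409599297/139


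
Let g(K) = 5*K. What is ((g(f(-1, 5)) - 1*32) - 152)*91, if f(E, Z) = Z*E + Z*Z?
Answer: -7644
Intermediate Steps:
f(E, Z) = Z**2 + E*Z (f(E, Z) = E*Z + Z**2 = Z**2 + E*Z)
((g(f(-1, 5)) - 1*32) - 152)*91 = ((5*(5*(-1 + 5)) - 1*32) - 152)*91 = ((5*(5*4) - 32) - 152)*91 = ((5*20 - 32) - 152)*91 = ((100 - 32) - 152)*91 = (68 - 152)*91 = -84*91 = -7644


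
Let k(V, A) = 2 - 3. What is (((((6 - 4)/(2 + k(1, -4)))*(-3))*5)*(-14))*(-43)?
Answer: -18060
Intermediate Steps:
k(V, A) = -1
(((((6 - 4)/(2 + k(1, -4)))*(-3))*5)*(-14))*(-43) = (((((6 - 4)/(2 - 1))*(-3))*5)*(-14))*(-43) = ((((2/1)*(-3))*5)*(-14))*(-43) = ((((2*1)*(-3))*5)*(-14))*(-43) = (((2*(-3))*5)*(-14))*(-43) = (-6*5*(-14))*(-43) = -30*(-14)*(-43) = 420*(-43) = -18060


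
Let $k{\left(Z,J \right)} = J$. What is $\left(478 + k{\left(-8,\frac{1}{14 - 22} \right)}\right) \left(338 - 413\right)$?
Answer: $- \frac{286725}{8} \approx -35841.0$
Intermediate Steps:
$\left(478 + k{\left(-8,\frac{1}{14 - 22} \right)}\right) \left(338 - 413\right) = \left(478 + \frac{1}{14 - 22}\right) \left(338 - 413\right) = \left(478 + \frac{1}{-8}\right) \left(-75\right) = \left(478 - \frac{1}{8}\right) \left(-75\right) = \frac{3823}{8} \left(-75\right) = - \frac{286725}{8}$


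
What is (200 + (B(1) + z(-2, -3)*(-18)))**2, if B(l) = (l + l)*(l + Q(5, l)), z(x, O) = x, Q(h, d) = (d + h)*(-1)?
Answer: 51076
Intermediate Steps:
Q(h, d) = -d - h
B(l) = -10*l (B(l) = (l + l)*(l + (-l - 1*5)) = (2*l)*(l + (-l - 5)) = (2*l)*(l + (-5 - l)) = (2*l)*(-5) = -10*l)
(200 + (B(1) + z(-2, -3)*(-18)))**2 = (200 + (-10*1 - 2*(-18)))**2 = (200 + (-10 + 36))**2 = (200 + 26)**2 = 226**2 = 51076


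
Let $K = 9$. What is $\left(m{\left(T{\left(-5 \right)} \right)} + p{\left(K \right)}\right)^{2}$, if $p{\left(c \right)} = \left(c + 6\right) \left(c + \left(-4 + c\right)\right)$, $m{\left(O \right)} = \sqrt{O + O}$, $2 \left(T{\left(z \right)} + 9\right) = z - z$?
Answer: $44082 + 1260 i \sqrt{2} \approx 44082.0 + 1781.9 i$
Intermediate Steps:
$T{\left(z \right)} = -9$ ($T{\left(z \right)} = -9 + \frac{z - z}{2} = -9 + \frac{1}{2} \cdot 0 = -9 + 0 = -9$)
$m{\left(O \right)} = \sqrt{2} \sqrt{O}$ ($m{\left(O \right)} = \sqrt{2 O} = \sqrt{2} \sqrt{O}$)
$p{\left(c \right)} = \left(-4 + 2 c\right) \left(6 + c\right)$ ($p{\left(c \right)} = \left(6 + c\right) \left(-4 + 2 c\right) = \left(-4 + 2 c\right) \left(6 + c\right)$)
$\left(m{\left(T{\left(-5 \right)} \right)} + p{\left(K \right)}\right)^{2} = \left(\sqrt{2} \sqrt{-9} + \left(-24 + 2 \cdot 9^{2} + 8 \cdot 9\right)\right)^{2} = \left(\sqrt{2} \cdot 3 i + \left(-24 + 2 \cdot 81 + 72\right)\right)^{2} = \left(3 i \sqrt{2} + \left(-24 + 162 + 72\right)\right)^{2} = \left(3 i \sqrt{2} + 210\right)^{2} = \left(210 + 3 i \sqrt{2}\right)^{2}$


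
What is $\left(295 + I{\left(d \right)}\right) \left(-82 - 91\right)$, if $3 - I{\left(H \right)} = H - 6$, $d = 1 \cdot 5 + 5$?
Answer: $-50862$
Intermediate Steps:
$d = 10$ ($d = 5 + 5 = 10$)
$I{\left(H \right)} = 9 - H$ ($I{\left(H \right)} = 3 - \left(H - 6\right) = 3 - \left(-6 + H\right) = 9 - H$)
$\left(295 + I{\left(d \right)}\right) \left(-82 - 91\right) = \left(295 + \left(9 - 10\right)\right) \left(-82 - 91\right) = \left(295 + \left(9 - 10\right)\right) \left(-173\right) = \left(295 - 1\right) \left(-173\right) = 294 \left(-173\right) = -50862$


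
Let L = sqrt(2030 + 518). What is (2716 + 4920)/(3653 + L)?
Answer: 2145716/1026297 - 106904*sqrt(13)/13341861 ≈ 2.0618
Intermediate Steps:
L = 14*sqrt(13) (L = sqrt(2548) = 14*sqrt(13) ≈ 50.478)
(2716 + 4920)/(3653 + L) = (2716 + 4920)/(3653 + 14*sqrt(13)) = 7636/(3653 + 14*sqrt(13))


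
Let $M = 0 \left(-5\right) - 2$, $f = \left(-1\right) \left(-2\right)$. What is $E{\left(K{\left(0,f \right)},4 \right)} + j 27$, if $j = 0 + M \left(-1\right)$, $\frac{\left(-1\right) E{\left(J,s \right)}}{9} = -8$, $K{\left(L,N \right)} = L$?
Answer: $126$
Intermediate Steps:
$f = 2$
$M = -2$ ($M = 0 - 2 = -2$)
$E{\left(J,s \right)} = 72$ ($E{\left(J,s \right)} = \left(-9\right) \left(-8\right) = 72$)
$j = 2$ ($j = 0 - -2 = 0 + 2 = 2$)
$E{\left(K{\left(0,f \right)},4 \right)} + j 27 = 72 + 2 \cdot 27 = 72 + 54 = 126$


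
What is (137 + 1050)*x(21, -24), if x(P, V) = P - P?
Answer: 0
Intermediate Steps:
x(P, V) = 0
(137 + 1050)*x(21, -24) = (137 + 1050)*0 = 1187*0 = 0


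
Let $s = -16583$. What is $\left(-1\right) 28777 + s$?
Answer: $-45360$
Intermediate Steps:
$\left(-1\right) 28777 + s = \left(-1\right) 28777 - 16583 = -28777 - 16583 = -45360$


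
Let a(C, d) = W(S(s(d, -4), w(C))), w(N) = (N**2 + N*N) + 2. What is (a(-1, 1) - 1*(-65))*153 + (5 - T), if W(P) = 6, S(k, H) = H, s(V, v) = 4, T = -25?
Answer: 10893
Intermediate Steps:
w(N) = 2 + 2*N**2 (w(N) = (N**2 + N**2) + 2 = 2*N**2 + 2 = 2 + 2*N**2)
a(C, d) = 6
(a(-1, 1) - 1*(-65))*153 + (5 - T) = (6 - 1*(-65))*153 + (5 - 1*(-25)) = (6 + 65)*153 + (5 + 25) = 71*153 + 30 = 10863 + 30 = 10893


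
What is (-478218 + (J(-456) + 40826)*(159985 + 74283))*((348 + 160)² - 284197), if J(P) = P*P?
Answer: -1522939722181734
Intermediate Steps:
J(P) = P²
(-478218 + (J(-456) + 40826)*(159985 + 74283))*((348 + 160)² - 284197) = (-478218 + ((-456)² + 40826)*(159985 + 74283))*((348 + 160)² - 284197) = (-478218 + (207936 + 40826)*234268)*(508² - 284197) = (-478218 + 248762*234268)*(258064 - 284197) = (-478218 + 58276976216)*(-26133) = 58276497998*(-26133) = -1522939722181734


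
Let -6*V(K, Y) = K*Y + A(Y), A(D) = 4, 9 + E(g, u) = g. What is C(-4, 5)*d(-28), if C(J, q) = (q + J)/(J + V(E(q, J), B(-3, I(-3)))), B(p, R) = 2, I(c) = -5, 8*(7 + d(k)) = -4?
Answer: 9/4 ≈ 2.2500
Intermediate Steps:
E(g, u) = -9 + g
d(k) = -15/2 (d(k) = -7 + (⅛)*(-4) = -7 - ½ = -15/2)
V(K, Y) = -⅔ - K*Y/6 (V(K, Y) = -(K*Y + 4)/6 = -(4 + K*Y)/6 = -⅔ - K*Y/6)
C(J, q) = (J + q)/(7/3 + J - q/3) (C(J, q) = (q + J)/(J + (-⅔ - ⅙*(-9 + q)*2)) = (J + q)/(J + (-⅔ + (3 - q/3))) = (J + q)/(J + (7/3 - q/3)) = (J + q)/(7/3 + J - q/3))
C(-4, 5)*d(-28) = (3*(-1*(-4) - 1*5)/(-7 + 5 - 3*(-4)))*(-15/2) = (3*(4 - 5)/(-7 + 5 + 12))*(-15/2) = (3*(-1)/10)*(-15/2) = (3*(⅒)*(-1))*(-15/2) = -3/10*(-15/2) = 9/4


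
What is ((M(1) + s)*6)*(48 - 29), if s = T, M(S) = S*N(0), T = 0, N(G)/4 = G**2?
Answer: 0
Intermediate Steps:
N(G) = 4*G**2
M(S) = 0 (M(S) = S*(4*0**2) = S*(4*0) = S*0 = 0)
s = 0
((M(1) + s)*6)*(48 - 29) = ((0 + 0)*6)*(48 - 29) = (0*6)*19 = 0*19 = 0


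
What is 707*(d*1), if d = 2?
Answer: 1414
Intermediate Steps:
707*(d*1) = 707*(2*1) = 707*2 = 1414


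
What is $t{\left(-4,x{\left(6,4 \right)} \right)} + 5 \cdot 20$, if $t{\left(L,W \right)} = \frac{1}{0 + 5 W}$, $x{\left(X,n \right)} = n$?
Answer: $\frac{2001}{20} \approx 100.05$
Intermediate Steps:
$t{\left(L,W \right)} = \frac{1}{5 W}$
$t{\left(-4,x{\left(6,4 \right)} \right)} + 5 \cdot 20 = \frac{1}{5 \cdot 4} + 5 \cdot 20 = \frac{1}{5} \cdot \frac{1}{4} + 100 = \frac{1}{20} + 100 = \frac{2001}{20}$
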